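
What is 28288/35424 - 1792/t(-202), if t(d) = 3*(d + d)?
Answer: 254596/111807 ≈ 2.2771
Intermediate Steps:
t(d) = 6*d (t(d) = 3*(2*d) = 6*d)
28288/35424 - 1792/t(-202) = 28288/35424 - 1792/(6*(-202)) = 28288*(1/35424) - 1792/(-1212) = 884/1107 - 1792*(-1/1212) = 884/1107 + 448/303 = 254596/111807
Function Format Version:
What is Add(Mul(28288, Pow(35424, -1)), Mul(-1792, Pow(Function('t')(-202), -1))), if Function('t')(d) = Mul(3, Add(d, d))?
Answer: Rational(254596, 111807) ≈ 2.2771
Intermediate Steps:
Function('t')(d) = Mul(6, d) (Function('t')(d) = Mul(3, Mul(2, d)) = Mul(6, d))
Add(Mul(28288, Pow(35424, -1)), Mul(-1792, Pow(Function('t')(-202), -1))) = Add(Mul(28288, Pow(35424, -1)), Mul(-1792, Pow(Mul(6, -202), -1))) = Add(Mul(28288, Rational(1, 35424)), Mul(-1792, Pow(-1212, -1))) = Add(Rational(884, 1107), Mul(-1792, Rational(-1, 1212))) = Add(Rational(884, 1107), Rational(448, 303)) = Rational(254596, 111807)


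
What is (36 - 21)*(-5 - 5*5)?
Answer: -450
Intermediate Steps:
(36 - 21)*(-5 - 5*5) = 15*(-5 - 25) = 15*(-30) = -450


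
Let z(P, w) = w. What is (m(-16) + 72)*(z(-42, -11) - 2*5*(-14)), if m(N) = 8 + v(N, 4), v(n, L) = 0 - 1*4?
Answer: 9804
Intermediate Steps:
v(n, L) = -4 (v(n, L) = 0 - 4 = -4)
m(N) = 4 (m(N) = 8 - 4 = 4)
(m(-16) + 72)*(z(-42, -11) - 2*5*(-14)) = (4 + 72)*(-11 - 2*5*(-14)) = 76*(-11 - 10*(-14)) = 76*(-11 + 140) = 76*129 = 9804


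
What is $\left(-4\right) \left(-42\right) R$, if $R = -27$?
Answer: $-4536$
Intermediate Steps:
$\left(-4\right) \left(-42\right) R = \left(-4\right) \left(-42\right) \left(-27\right) = 168 \left(-27\right) = -4536$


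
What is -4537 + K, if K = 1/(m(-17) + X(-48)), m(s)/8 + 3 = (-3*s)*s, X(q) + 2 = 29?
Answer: -31455022/6933 ≈ -4537.0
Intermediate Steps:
X(q) = 27 (X(q) = -2 + 29 = 27)
m(s) = -24 - 24*s² (m(s) = -24 + 8*((-3*s)*s) = -24 + 8*(-3*s²) = -24 - 24*s²)
K = -1/6933 (K = 1/((-24 - 24*(-17)²) + 27) = 1/((-24 - 24*289) + 27) = 1/((-24 - 6936) + 27) = 1/(-6960 + 27) = 1/(-6933) = -1/6933 ≈ -0.00014424)
-4537 + K = -4537 - 1/6933 = -31455022/6933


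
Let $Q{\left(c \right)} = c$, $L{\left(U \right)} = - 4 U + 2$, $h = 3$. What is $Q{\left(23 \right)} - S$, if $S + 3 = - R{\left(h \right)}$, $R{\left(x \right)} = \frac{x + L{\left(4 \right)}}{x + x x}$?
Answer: $\frac{301}{12} \approx 25.083$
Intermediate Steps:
$L{\left(U \right)} = 2 - 4 U$
$R{\left(x \right)} = \frac{-14 + x}{x + x^{2}}$ ($R{\left(x \right)} = \frac{x + \left(2 - 16\right)}{x + x x} = \frac{x + \left(2 - 16\right)}{x + x^{2}} = \frac{x - 14}{x + x^{2}} = \frac{-14 + x}{x + x^{2}}$)
$S = - \frac{25}{12}$ ($S = -3 - \frac{-14 + 3}{3 \left(1 + 3\right)} = -3 - \frac{1}{3} \cdot \frac{1}{4} \left(-11\right) = -3 - - \frac{11}{12} = -3 + \frac{11}{12} = - \frac{25}{12} \approx -2.0833$)
$Q{\left(23 \right)} - S = 23 - - \frac{25}{12} = 23 + \frac{25}{12} = \frac{301}{12}$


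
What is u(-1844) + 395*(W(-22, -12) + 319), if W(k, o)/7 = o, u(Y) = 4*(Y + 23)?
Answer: 85541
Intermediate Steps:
u(Y) = 92 + 4*Y (u(Y) = 4*(23 + Y) = 92 + 4*Y)
W(k, o) = 7*o
u(-1844) + 395*(W(-22, -12) + 319) = (92 + 4*(-1844)) + 395*(7*(-12) + 319) = (92 - 7376) + 395*(-84 + 319) = -7284 + 395*235 = -7284 + 92825 = 85541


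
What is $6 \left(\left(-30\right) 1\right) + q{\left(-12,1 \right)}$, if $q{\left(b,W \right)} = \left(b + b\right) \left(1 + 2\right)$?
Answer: $-252$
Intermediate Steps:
$q{\left(b,W \right)} = 6 b$ ($q{\left(b,W \right)} = 2 b 3 = 6 b$)
$6 \left(\left(-30\right) 1\right) + q{\left(-12,1 \right)} = 6 \left(\left(-30\right) 1\right) + 6 \left(-12\right) = 6 \left(-30\right) - 72 = -180 - 72 = -252$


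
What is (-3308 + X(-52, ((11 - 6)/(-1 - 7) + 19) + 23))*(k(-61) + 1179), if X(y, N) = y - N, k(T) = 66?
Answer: -33877695/8 ≈ -4.2347e+6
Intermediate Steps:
(-3308 + X(-52, ((11 - 6)/(-1 - 7) + 19) + 23))*(k(-61) + 1179) = (-3308 + (-52 - (((11 - 6)/(-1 - 7) + 19) + 23)))*(66 + 1179) = (-3308 + (-52 - ((5/(-8) + 19) + 23)))*1245 = (-3308 + (-52 - ((5*(-⅛) + 19) + 23)))*1245 = (-3308 + (-52 - ((-5/8 + 19) + 23)))*1245 = (-3308 + (-52 - (147/8 + 23)))*1245 = (-3308 + (-52 - 1*331/8))*1245 = (-3308 + (-52 - 331/8))*1245 = (-3308 - 747/8)*1245 = -27211/8*1245 = -33877695/8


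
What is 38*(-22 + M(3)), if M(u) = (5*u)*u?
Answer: 874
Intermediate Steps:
M(u) = 5*u²
38*(-22 + M(3)) = 38*(-22 + 5*3²) = 38*(-22 + 5*9) = 38*(-22 + 45) = 38*23 = 874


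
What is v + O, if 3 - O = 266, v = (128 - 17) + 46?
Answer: -106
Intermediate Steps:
v = 157 (v = 111 + 46 = 157)
O = -263 (O = 3 - 1*266 = 3 - 266 = -263)
v + O = 157 - 263 = -106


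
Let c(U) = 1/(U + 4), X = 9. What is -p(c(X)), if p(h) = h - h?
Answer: 0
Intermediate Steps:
c(U) = 1/(4 + U)
p(h) = 0
-p(c(X)) = -1*0 = 0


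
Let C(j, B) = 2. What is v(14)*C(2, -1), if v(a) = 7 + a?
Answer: 42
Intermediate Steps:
v(14)*C(2, -1) = (7 + 14)*2 = 21*2 = 42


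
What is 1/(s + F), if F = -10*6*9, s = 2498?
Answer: 1/1958 ≈ 0.00051073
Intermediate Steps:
F = -540 (F = -60*9 = -540)
1/(s + F) = 1/(2498 - 540) = 1/1958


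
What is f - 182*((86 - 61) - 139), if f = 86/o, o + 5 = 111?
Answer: 1099687/53 ≈ 20749.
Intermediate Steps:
o = 106 (o = -5 + 111 = 106)
f = 43/53 (f = 86/106 = 86*(1/106) = 43/53 ≈ 0.81132)
f - 182*((86 - 61) - 139) = 43/53 - 182*((86 - 61) - 139) = 43/53 - 182*(25 - 139) = 43/53 - 182*(-114) = 43/53 + 20748 = 1099687/53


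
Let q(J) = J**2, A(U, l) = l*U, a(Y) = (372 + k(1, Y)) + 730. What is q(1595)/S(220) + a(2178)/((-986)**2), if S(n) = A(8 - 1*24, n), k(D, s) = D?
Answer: -11242213847/15555136 ≈ -722.73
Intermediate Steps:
a(Y) = 1103 (a(Y) = (372 + 1) + 730 = 373 + 730 = 1103)
A(U, l) = U*l
S(n) = -16*n (S(n) = (8 - 1*24)*n = (8 - 24)*n = -16*n)
q(1595)/S(220) + a(2178)/((-986)**2) = 1595**2/((-16*220)) + 1103/((-986)**2) = 2544025/(-3520) + 1103/972196 = 2544025*(-1/3520) + 1103*(1/972196) = -46255/64 + 1103/972196 = -11242213847/15555136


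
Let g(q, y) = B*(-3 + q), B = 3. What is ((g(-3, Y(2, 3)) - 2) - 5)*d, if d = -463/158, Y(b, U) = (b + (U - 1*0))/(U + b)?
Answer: 11575/158 ≈ 73.260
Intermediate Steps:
Y(b, U) = 1 (Y(b, U) = (b + (U + 0))/(U + b) = (b + U)/(U + b) = (U + b)/(U + b) = 1)
g(q, y) = -9 + 3*q (g(q, y) = 3*(-3 + q) = -9 + 3*q)
d = -463/158 (d = -463*1/158 = -463/158 ≈ -2.9304)
((g(-3, Y(2, 3)) - 2) - 5)*d = (((-9 + 3*(-3)) - 2) - 5)*(-463/158) = (((-9 - 9) - 2) - 5)*(-463/158) = ((-18 - 2) - 5)*(-463/158) = (-20 - 5)*(-463/158) = -25*(-463/158) = 11575/158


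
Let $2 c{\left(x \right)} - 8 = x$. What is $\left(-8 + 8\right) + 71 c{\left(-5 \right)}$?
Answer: $\frac{213}{2} \approx 106.5$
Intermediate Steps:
$c{\left(x \right)} = 4 + \frac{x}{2}$
$\left(-8 + 8\right) + 71 c{\left(-5 \right)} = \left(-8 + 8\right) + 71 \left(4 + \frac{1}{2} \left(-5\right)\right) = 0 + 71 \left(4 - \frac{5}{2}\right) = 0 + 71 \cdot \frac{3}{2} = 0 + \frac{213}{2} = \frac{213}{2}$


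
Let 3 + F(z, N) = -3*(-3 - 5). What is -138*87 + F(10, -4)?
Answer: -11985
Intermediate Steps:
F(z, N) = 21 (F(z, N) = -3 - 3*(-3 - 5) = -3 - 3*(-8) = -3 + 24 = 21)
-138*87 + F(10, -4) = -138*87 + 21 = -12006 + 21 = -11985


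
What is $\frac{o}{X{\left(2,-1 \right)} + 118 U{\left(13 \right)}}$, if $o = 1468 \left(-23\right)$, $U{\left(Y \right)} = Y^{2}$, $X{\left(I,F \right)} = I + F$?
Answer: $- \frac{33764}{19943} \approx -1.693$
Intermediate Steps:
$X{\left(I,F \right)} = F + I$
$o = -33764$
$\frac{o}{X{\left(2,-1 \right)} + 118 U{\left(13 \right)}} = - \frac{33764}{\left(-1 + 2\right) + 118 \cdot 13^{2}} = - \frac{33764}{1 + 118 \cdot 169} = - \frac{33764}{1 + 19942} = - \frac{33764}{19943}$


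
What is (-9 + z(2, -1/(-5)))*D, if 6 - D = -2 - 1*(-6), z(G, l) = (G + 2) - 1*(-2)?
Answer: -6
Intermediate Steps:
z(G, l) = 4 + G (z(G, l) = (2 + G) + 2 = 4 + G)
D = 2 (D = 6 - (-2 - 1*(-6)) = 6 - (-2 + 6) = 6 - 1*4 = 6 - 4 = 2)
(-9 + z(2, -1/(-5)))*D = (-9 + (4 + 2))*2 = (-9 + 6)*2 = -3*2 = -6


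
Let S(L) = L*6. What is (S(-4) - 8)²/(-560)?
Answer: -64/35 ≈ -1.8286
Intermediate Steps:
S(L) = 6*L
(S(-4) - 8)²/(-560) = (6*(-4) - 8)²/(-560) = (-24 - 8)²*(-1/560) = (-32)²*(-1/560) = 1024*(-1/560) = -64/35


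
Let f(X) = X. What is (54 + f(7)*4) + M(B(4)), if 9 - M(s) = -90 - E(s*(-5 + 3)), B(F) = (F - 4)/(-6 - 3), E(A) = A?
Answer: 181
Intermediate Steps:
B(F) = 4/9 - F/9 (B(F) = (-4 + F)/(-9) = (-4 + F)*(-⅑) = 4/9 - F/9)
M(s) = 99 - 2*s (M(s) = 9 - (-90 - s*(-5 + 3)) = 9 - (-90 - s*(-2)) = 9 - (-90 - (-2)*s) = 9 - (-90 + 2*s) = 9 + (90 - 2*s) = 99 - 2*s)
(54 + f(7)*4) + M(B(4)) = (54 + 7*4) + (99 - 2*(4/9 - ⅑*4)) = (54 + 28) + (99 - 2*(4/9 - 4/9)) = 82 + (99 - 2*0) = 82 + (99 + 0) = 82 + 99 = 181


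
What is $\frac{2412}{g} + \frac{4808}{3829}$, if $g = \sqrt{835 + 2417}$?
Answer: $\frac{4808}{3829} + \frac{402 \sqrt{813}}{271} \approx 43.552$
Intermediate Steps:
$g = 2 \sqrt{813}$ ($g = \sqrt{3252} = 2 \sqrt{813} \approx 57.026$)
$\frac{2412}{g} + \frac{4808}{3829} = \frac{2412}{2 \sqrt{813}} + \frac{4808}{3829} = 2412 \frac{\sqrt{813}}{1626} + 4808 \cdot \frac{1}{3829} = \frac{402 \sqrt{813}}{271} + \frac{4808}{3829} = \frac{4808}{3829} + \frac{402 \sqrt{813}}{271}$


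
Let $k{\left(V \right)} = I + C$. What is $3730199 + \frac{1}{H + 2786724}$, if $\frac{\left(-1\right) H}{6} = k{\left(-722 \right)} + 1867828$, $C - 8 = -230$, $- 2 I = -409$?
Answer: $\frac{31408794077660}{8420139} \approx 3.7302 \cdot 10^{6}$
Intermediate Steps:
$I = \frac{409}{2}$ ($I = \left(- \frac{1}{2}\right) \left(-409\right) = \frac{409}{2} \approx 204.5$)
$C = -222$ ($C = 8 - 230 = -222$)
$k{\left(V \right)} = - \frac{35}{2}$ ($k{\left(V \right)} = \frac{409}{2} - 222 = - \frac{35}{2}$)
$H = -11206863$ ($H = - 6 \left(- \frac{35}{2} + 1867828\right) = \left(-6\right) \frac{3735621}{2} = -11206863$)
$3730199 + \frac{1}{H + 2786724} = 3730199 + \frac{1}{-11206863 + 2786724} = 3730199 + \frac{1}{-8420139} = 3730199 - \frac{1}{8420139} = \frac{31408794077660}{8420139}$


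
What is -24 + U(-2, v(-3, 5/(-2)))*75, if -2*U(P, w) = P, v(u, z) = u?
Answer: 51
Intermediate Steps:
U(P, w) = -P/2
-24 + U(-2, v(-3, 5/(-2)))*75 = -24 - ½*(-2)*75 = -24 + 1*75 = -24 + 75 = 51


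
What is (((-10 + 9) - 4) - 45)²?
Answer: 2500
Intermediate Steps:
(((-10 + 9) - 4) - 45)² = ((-1 - 4) - 45)² = (-5 - 45)² = (-50)² = 2500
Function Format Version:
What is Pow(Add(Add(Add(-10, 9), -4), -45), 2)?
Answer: 2500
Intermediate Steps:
Pow(Add(Add(Add(-10, 9), -4), -45), 2) = Pow(Add(Add(-1, -4), -45), 2) = Pow(Add(-5, -45), 2) = Pow(-50, 2) = 2500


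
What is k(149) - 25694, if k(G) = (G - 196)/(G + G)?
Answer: -7656859/298 ≈ -25694.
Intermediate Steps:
k(G) = (-196 + G)/(2*G) (k(G) = (-196 + G)/((2*G)) = (-196 + G)*(1/(2*G)) = (-196 + G)/(2*G))
k(149) - 25694 = (½)*(-196 + 149)/149 - 25694 = (½)*(1/149)*(-47) - 25694 = -47/298 - 25694 = -7656859/298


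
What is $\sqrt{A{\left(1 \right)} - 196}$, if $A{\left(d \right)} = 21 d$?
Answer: $5 i \sqrt{7} \approx 13.229 i$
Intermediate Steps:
$\sqrt{A{\left(1 \right)} - 196} = \sqrt{21 \cdot 1 - 196} = \sqrt{21 - 196} = \sqrt{-175} = 5 i \sqrt{7}$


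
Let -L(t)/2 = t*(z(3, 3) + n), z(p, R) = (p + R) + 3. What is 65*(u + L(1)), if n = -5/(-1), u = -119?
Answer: -9555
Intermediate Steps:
z(p, R) = 3 + R + p (z(p, R) = (R + p) + 3 = 3 + R + p)
n = 5 (n = -5*(-1) = 5)
L(t) = -28*t (L(t) = -2*t*((3 + 3 + 3) + 5) = -2*t*(9 + 5) = -2*t*14 = -28*t)
65*(u + L(1)) = 65*(-119 - 28*1) = 65*(-119 - 28) = 65*(-147) = -9555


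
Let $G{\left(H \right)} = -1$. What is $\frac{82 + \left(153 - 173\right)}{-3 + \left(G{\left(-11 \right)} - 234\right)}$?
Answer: $- \frac{31}{119} \approx -0.2605$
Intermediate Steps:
$\frac{82 + \left(153 - 173\right)}{-3 + \left(G{\left(-11 \right)} - 234\right)} = \frac{82 + \left(153 - 173\right)}{-3 - 235} = \frac{82 - 20}{-238} = 62 \left(- \frac{1}{238}\right) = - \frac{31}{119}$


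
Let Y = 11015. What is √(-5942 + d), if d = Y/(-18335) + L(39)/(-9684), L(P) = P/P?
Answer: I*√208163912824836785/5918538 ≈ 77.088*I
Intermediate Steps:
L(P) = 1
d = -21337519/35511228 (d = 11015/(-18335) + 1/(-9684) = 11015*(-1/18335) + 1*(-1/9684) = -2203/3667 - 1/9684 = -21337519/35511228 ≈ -0.60087)
√(-5942 + d) = √(-5942 - 21337519/35511228) = √(-211029054295/35511228) = I*√208163912824836785/5918538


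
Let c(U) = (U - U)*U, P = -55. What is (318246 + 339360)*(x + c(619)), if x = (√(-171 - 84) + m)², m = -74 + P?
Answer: 10775531916 - 169662348*I*√255 ≈ 1.0776e+10 - 2.7093e+9*I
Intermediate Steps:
c(U) = 0 (c(U) = 0*U = 0)
m = -129 (m = -74 - 55 = -129)
x = (-129 + I*√255)² (x = (√(-171 - 84) - 129)² = (√(-255) - 129)² = (I*√255 - 129)² = (-129 + I*√255)² ≈ 16386.0 - 4119.9*I)
(318246 + 339360)*(x + c(619)) = (318246 + 339360)*((129 - I*√255)² + 0) = 657606*(129 - I*√255)²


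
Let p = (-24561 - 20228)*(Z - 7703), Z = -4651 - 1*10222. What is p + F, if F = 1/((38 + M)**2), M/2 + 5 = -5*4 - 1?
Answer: 198186666945/196 ≈ 1.0112e+9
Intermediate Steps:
M = -52 (M = -10 + 2*(-5*4 - 1) = -10 + 2*(-20 - 1) = -10 + 2*(-21) = -10 - 42 = -52)
Z = -14873 (Z = -4651 - 10222 = -14873)
p = 1011156464 (p = (-24561 - 20228)*(-14873 - 7703) = -44789*(-22576) = 1011156464)
F = 1/196 (F = 1/((38 - 52)**2) = 1/((-14)**2) = 1/196 ≈ 0.0051020)
p + F = 1011156464 + 1/196 = 198186666945/196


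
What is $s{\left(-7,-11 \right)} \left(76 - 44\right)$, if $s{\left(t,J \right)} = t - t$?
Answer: $0$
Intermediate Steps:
$s{\left(t,J \right)} = 0$
$s{\left(-7,-11 \right)} \left(76 - 44\right) = 0 \left(76 - 44\right) = 0 \cdot 32 = 0$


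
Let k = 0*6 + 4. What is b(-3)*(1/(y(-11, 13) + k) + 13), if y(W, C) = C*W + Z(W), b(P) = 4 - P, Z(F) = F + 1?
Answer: 13552/149 ≈ 90.953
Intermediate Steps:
Z(F) = 1 + F
k = 4 (k = 0 + 4 = 4)
y(W, C) = 1 + W + C*W (y(W, C) = C*W + (1 + W) = 1 + W + C*W)
b(-3)*(1/(y(-11, 13) + k) + 13) = (4 - 1*(-3))*(1/((1 - 11 + 13*(-11)) + 4) + 13) = (4 + 3)*(1/((1 - 11 - 143) + 4) + 13) = 7*(1/(-153 + 4) + 13) = 7*(1/(-149) + 13) = 7*(-1/149 + 13) = 7*(1936/149) = 13552/149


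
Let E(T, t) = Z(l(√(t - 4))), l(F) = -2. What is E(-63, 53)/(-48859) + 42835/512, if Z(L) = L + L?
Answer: 2092877313/25015808 ≈ 83.662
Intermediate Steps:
Z(L) = 2*L
E(T, t) = -4 (E(T, t) = 2*(-2) = -4)
E(-63, 53)/(-48859) + 42835/512 = -4/(-48859) + 42835/512 = -4*(-1/48859) + 42835*(1/512) = 4/48859 + 42835/512 = 2092877313/25015808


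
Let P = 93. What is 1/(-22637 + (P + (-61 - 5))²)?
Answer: -1/21908 ≈ -4.5645e-5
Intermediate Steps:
1/(-22637 + (P + (-61 - 5))²) = 1/(-22637 + (93 + (-61 - 5))²) = 1/(-22637 + (93 - 66)²) = 1/(-22637 + 27²) = 1/(-22637 + 729) = 1/(-21908) = -1/21908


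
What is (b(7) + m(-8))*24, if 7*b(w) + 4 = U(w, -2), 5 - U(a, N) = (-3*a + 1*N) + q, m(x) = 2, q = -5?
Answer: 1032/7 ≈ 147.43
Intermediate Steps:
U(a, N) = 10 - N + 3*a (U(a, N) = 5 - ((-3*a + 1*N) - 5) = 5 - ((-3*a + N) - 5) = 5 - ((N - 3*a) - 5) = 5 - (-5 + N - 3*a) = 5 + (5 - N + 3*a) = 10 - N + 3*a)
b(w) = 8/7 + 3*w/7 (b(w) = -4/7 + (10 - 1*(-2) + 3*w)/7 = -4/7 + (10 + 2 + 3*w)/7 = -4/7 + (12 + 3*w)/7 = -4/7 + (12/7 + 3*w/7) = 8/7 + 3*w/7)
(b(7) + m(-8))*24 = ((8/7 + (3/7)*7) + 2)*24 = ((8/7 + 3) + 2)*24 = (29/7 + 2)*24 = (43/7)*24 = 1032/7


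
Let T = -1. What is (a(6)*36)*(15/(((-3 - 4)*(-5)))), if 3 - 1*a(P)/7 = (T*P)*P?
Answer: 4212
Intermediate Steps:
a(P) = 21 + 7*P**2 (a(P) = 21 - 7*(-P)*P = 21 - (-7)*P**2 = 21 + 7*P**2)
(a(6)*36)*(15/(((-3 - 4)*(-5)))) = ((21 + 7*6**2)*36)*(15/(((-3 - 4)*(-5)))) = ((21 + 7*36)*36)*(15/((-7*(-5)))) = ((21 + 252)*36)*(15/35) = (273*36)*(15*(1/35)) = 9828*(3/7) = 4212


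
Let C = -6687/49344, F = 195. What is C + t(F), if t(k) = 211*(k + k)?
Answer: 1353503691/16448 ≈ 82290.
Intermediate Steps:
t(k) = 422*k (t(k) = 211*(2*k) = 422*k)
C = -2229/16448 (C = -6687*1/49344 = -2229/16448 ≈ -0.13552)
C + t(F) = -2229/16448 + 422*195 = -2229/16448 + 82290 = 1353503691/16448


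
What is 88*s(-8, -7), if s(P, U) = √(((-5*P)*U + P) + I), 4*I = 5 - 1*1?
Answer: 88*I*√287 ≈ 1490.8*I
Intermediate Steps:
I = 1 (I = (5 - 1*1)/4 = (5 - 1)/4 = (¼)*4 = 1)
s(P, U) = √(1 + P - 5*P*U) (s(P, U) = √(((-5*P)*U + P) + 1) = √((-5*P*U + P) + 1) = √((P - 5*P*U) + 1) = √(1 + P - 5*P*U))
88*s(-8, -7) = 88*√(1 - 8 - 5*(-8)*(-7)) = 88*√(1 - 8 - 280) = 88*√(-287) = 88*(I*√287) = 88*I*√287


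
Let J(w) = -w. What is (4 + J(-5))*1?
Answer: 9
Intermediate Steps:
(4 + J(-5))*1 = (4 - 1*(-5))*1 = (4 + 5)*1 = 9*1 = 9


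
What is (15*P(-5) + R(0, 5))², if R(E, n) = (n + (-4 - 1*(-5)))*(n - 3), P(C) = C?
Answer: 3969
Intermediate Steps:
R(E, n) = (1 + n)*(-3 + n) (R(E, n) = (n + (-4 + 5))*(-3 + n) = (n + 1)*(-3 + n) = (1 + n)*(-3 + n))
(15*P(-5) + R(0, 5))² = (15*(-5) + (-3 + 5² - 2*5))² = (-75 + (-3 + 25 - 10))² = (-75 + 12)² = (-63)² = 3969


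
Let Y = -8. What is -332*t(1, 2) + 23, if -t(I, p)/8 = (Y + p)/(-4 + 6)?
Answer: -7945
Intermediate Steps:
t(I, p) = 32 - 4*p (t(I, p) = -8*(-8 + p)/(-4 + 6) = -8*(-8 + p)/2 = -8*(-4 + p/2) = 32 - 4*p)
-332*t(1, 2) + 23 = -332*(32 - 4*2) + 23 = -332*(32 - 8) + 23 = -332*24 + 23 = -7968 + 23 = -7945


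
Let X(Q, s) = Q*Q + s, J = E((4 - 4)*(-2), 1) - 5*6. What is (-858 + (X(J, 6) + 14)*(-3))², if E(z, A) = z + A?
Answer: 11840481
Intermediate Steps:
E(z, A) = A + z
J = -29 (J = (1 + (4 - 4)*(-2)) - 5*6 = (1 + 0*(-2)) - 30 = (1 + 0) - 30 = 1 - 30 = -29)
X(Q, s) = s + Q² (X(Q, s) = Q² + s = s + Q²)
(-858 + (X(J, 6) + 14)*(-3))² = (-858 + ((6 + (-29)²) + 14)*(-3))² = (-858 + ((6 + 841) + 14)*(-3))² = (-858 + (847 + 14)*(-3))² = (-858 + 861*(-3))² = (-858 - 2583)² = (-3441)² = 11840481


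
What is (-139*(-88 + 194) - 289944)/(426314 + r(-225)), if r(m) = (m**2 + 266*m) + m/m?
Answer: -152339/208545 ≈ -0.73048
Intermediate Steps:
r(m) = 1 + m**2 + 266*m (r(m) = (m**2 + 266*m) + 1 = 1 + m**2 + 266*m)
(-139*(-88 + 194) - 289944)/(426314 + r(-225)) = (-139*(-88 + 194) - 289944)/(426314 + (1 + (-225)**2 + 266*(-225))) = (-139*106 - 289944)/(426314 + (1 + 50625 - 59850)) = (-14734 - 289944)/(426314 - 9224) = -304678/417090 = -304678*1/417090 = -152339/208545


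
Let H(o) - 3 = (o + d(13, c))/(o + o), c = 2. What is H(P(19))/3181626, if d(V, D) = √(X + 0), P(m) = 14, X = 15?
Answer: 1/909036 + √15/89085528 ≈ 1.1435e-6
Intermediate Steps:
d(V, D) = √15 (d(V, D) = √(15 + 0) = √15)
H(o) = 3 + (o + √15)/(2*o) (H(o) = 3 + (o + √15)/(o + o) = 3 + (o + √15)/((2*o)) = 3 + (o + √15)*(1/(2*o)) = 3 + (o + √15)/(2*o))
H(P(19))/3181626 = ((½)*(√15 + 7*14)/14)/3181626 = ((½)*(1/14)*(√15 + 98))*(1/3181626) = ((½)*(1/14)*(98 + √15))*(1/3181626) = (7/2 + √15/28)*(1/3181626) = 1/909036 + √15/89085528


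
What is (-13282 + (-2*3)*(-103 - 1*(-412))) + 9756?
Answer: -5380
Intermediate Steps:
(-13282 + (-2*3)*(-103 - 1*(-412))) + 9756 = (-13282 - 6*(-103 + 412)) + 9756 = (-13282 - 6*309) + 9756 = (-13282 - 1854) + 9756 = -15136 + 9756 = -5380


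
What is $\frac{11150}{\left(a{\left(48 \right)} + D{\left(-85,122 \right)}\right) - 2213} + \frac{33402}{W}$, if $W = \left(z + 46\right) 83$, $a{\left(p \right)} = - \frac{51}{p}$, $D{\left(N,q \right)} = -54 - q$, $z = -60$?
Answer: $- \frac{106044763}{3174003} \approx -33.41$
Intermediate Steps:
$W = -1162$ ($W = \left(-60 + 46\right) 83 = \left(-14\right) 83 = -1162$)
$\frac{11150}{\left(a{\left(48 \right)} + D{\left(-85,122 \right)}\right) - 2213} + \frac{33402}{W} = \frac{11150}{\left(- \frac{51}{48} - 176\right) - 2213} + \frac{33402}{-1162} = \frac{11150}{\left(\left(-51\right) \frac{1}{48} - 176\right) - 2213} + 33402 \left(- \frac{1}{1162}\right) = \frac{11150}{\left(- \frac{17}{16} - 176\right) - 2213} - \frac{16701}{581} = \frac{11150}{- \frac{2833}{16} - 2213} - \frac{16701}{581} = \frac{11150}{- \frac{38241}{16}} - \frac{16701}{581} = 11150 \left(- \frac{16}{38241}\right) - \frac{16701}{581} = - \frac{178400}{38241} - \frac{16701}{581} = - \frac{106044763}{3174003}$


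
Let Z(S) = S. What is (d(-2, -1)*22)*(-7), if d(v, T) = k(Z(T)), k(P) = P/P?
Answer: -154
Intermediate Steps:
k(P) = 1
d(v, T) = 1
(d(-2, -1)*22)*(-7) = (1*22)*(-7) = 22*(-7) = -154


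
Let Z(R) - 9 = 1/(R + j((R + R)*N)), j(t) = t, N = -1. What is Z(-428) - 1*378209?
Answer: -161869599/428 ≈ -3.7820e+5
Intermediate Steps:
Z(R) = 9 - 1/R (Z(R) = 9 + 1/(R + (R + R)*(-1)) = 9 + 1/(R + (2*R)*(-1)) = 9 + 1/(R - 2*R) = 9 + 1/(-R) = 9 - 1/R)
Z(-428) - 1*378209 = (9 - 1/(-428)) - 1*378209 = (9 - 1*(-1/428)) - 378209 = (9 + 1/428) - 378209 = 3853/428 - 378209 = -161869599/428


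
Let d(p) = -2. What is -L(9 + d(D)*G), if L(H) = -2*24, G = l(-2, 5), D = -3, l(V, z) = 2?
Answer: 48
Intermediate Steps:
G = 2
L(H) = -48
-L(9 + d(D)*G) = -1*(-48) = 48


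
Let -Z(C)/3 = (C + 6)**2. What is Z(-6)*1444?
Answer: 0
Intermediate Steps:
Z(C) = -3*(6 + C)**2 (Z(C) = -3*(C + 6)**2 = -3*(6 + C)**2)
Z(-6)*1444 = -3*(6 - 6)**2*1444 = -3*0**2*1444 = -3*0*1444 = 0*1444 = 0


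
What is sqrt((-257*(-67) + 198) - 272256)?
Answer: I*sqrt(254839) ≈ 504.82*I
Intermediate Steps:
sqrt((-257*(-67) + 198) - 272256) = sqrt((17219 + 198) - 272256) = sqrt(17417 - 272256) = sqrt(-254839) = I*sqrt(254839)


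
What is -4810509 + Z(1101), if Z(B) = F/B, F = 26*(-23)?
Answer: -5296371007/1101 ≈ -4.8105e+6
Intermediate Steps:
F = -598
Z(B) = -598/B
-4810509 + Z(1101) = -4810509 - 598/1101 = -5296371007/1101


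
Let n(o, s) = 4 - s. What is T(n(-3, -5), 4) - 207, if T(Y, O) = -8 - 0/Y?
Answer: -215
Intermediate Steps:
T(Y, O) = -8 (T(Y, O) = -8 - 1*0 = -8 + 0 = -8)
T(n(-3, -5), 4) - 207 = -8 - 207 = -215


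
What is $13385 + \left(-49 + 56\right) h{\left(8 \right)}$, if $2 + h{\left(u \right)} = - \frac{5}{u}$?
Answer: $\frac{106933}{8} \approx 13367.0$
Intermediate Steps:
$h{\left(u \right)} = -2 - \frac{5}{u}$
$13385 + \left(-49 + 56\right) h{\left(8 \right)} = 13385 + \left(-49 + 56\right) \left(-2 - \frac{5}{8}\right) = 13385 + 7 \left(-2 - \frac{5}{8}\right) = 13385 + 7 \left(- \frac{21}{8}\right) = 13385 - \frac{147}{8} = \frac{106933}{8}$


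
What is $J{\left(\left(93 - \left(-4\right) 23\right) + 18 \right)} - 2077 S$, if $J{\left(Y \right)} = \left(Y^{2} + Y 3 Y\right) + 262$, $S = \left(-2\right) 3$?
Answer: $177560$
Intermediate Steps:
$S = -6$
$J{\left(Y \right)} = 262 + 4 Y^{2}$ ($J{\left(Y \right)} = \left(Y^{2} + 3 Y Y\right) + 262 = \left(Y^{2} + 3 Y^{2}\right) + 262 = 4 Y^{2} + 262 = 262 + 4 Y^{2}$)
$J{\left(\left(93 - \left(-4\right) 23\right) + 18 \right)} - 2077 S = \left(262 + 4 \left(\left(93 - \left(-4\right) 23\right) + 18\right)^{2}\right) - 2077 \left(-6\right) = \left(262 + 4 \left(\left(93 - -92\right) + 18\right)^{2}\right) - -12462 = \left(262 + 4 \left(\left(93 + 92\right) + 18\right)^{2}\right) + 12462 = \left(262 + 4 \left(185 + 18\right)^{2}\right) + 12462 = \left(262 + 4 \cdot 203^{2}\right) + 12462 = \left(262 + 4 \cdot 41209\right) + 12462 = \left(262 + 164836\right) + 12462 = 165098 + 12462 = 177560$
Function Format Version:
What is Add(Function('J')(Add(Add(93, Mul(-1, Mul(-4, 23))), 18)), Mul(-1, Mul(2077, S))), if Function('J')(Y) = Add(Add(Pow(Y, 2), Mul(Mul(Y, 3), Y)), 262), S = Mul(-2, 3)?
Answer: 177560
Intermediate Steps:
S = -6
Function('J')(Y) = Add(262, Mul(4, Pow(Y, 2))) (Function('J')(Y) = Add(Add(Pow(Y, 2), Mul(Mul(3, Y), Y)), 262) = Add(Add(Pow(Y, 2), Mul(3, Pow(Y, 2))), 262) = Add(Mul(4, Pow(Y, 2)), 262) = Add(262, Mul(4, Pow(Y, 2))))
Add(Function('J')(Add(Add(93, Mul(-1, Mul(-4, 23))), 18)), Mul(-1, Mul(2077, S))) = Add(Add(262, Mul(4, Pow(Add(Add(93, Mul(-1, Mul(-4, 23))), 18), 2))), Mul(-1, Mul(2077, -6))) = Add(Add(262, Mul(4, Pow(Add(Add(93, Mul(-1, -92)), 18), 2))), Mul(-1, -12462)) = Add(Add(262, Mul(4, Pow(Add(Add(93, 92), 18), 2))), 12462) = Add(Add(262, Mul(4, Pow(Add(185, 18), 2))), 12462) = Add(Add(262, Mul(4, Pow(203, 2))), 12462) = Add(Add(262, Mul(4, 41209)), 12462) = Add(Add(262, 164836), 12462) = Add(165098, 12462) = 177560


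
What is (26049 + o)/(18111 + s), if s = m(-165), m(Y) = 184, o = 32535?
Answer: 58584/18295 ≈ 3.2022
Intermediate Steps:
s = 184
(26049 + o)/(18111 + s) = (26049 + 32535)/(18111 + 184) = 58584/18295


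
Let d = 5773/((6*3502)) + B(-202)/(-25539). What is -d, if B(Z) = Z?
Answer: -50560357/178875156 ≈ -0.28266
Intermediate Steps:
d = 50560357/178875156 (d = 5773/((6*3502)) - 202/(-25539) = 5773/21012 - 202*(-1/25539) = 5773*(1/21012) + 202/25539 = 5773/21012 + 202/25539 = 50560357/178875156 ≈ 0.28266)
-d = -1*50560357/178875156 = -50560357/178875156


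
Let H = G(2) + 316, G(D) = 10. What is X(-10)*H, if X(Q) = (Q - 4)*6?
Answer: -27384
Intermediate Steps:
X(Q) = -24 + 6*Q (X(Q) = (-4 + Q)*6 = -24 + 6*Q)
H = 326 (H = 10 + 316 = 326)
X(-10)*H = (-24 + 6*(-10))*326 = (-24 - 60)*326 = -84*326 = -27384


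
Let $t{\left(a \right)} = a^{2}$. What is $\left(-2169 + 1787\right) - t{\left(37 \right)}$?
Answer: $-1751$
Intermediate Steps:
$\left(-2169 + 1787\right) - t{\left(37 \right)} = \left(-2169 + 1787\right) - 37^{2} = -382 - 1369 = -1751$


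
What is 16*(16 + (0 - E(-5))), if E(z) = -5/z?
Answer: 240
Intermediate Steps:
16*(16 + (0 - E(-5))) = 16*(16 + (0 - (-5)/(-5))) = 16*(16 + (0 - (-5)*(-1)/5)) = 16*(16 + (0 - 1*1)) = 16*(16 + (0 - 1)) = 16*(16 - 1) = 16*15 = 240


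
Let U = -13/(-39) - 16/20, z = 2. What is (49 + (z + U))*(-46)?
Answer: -34868/15 ≈ -2324.5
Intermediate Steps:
U = -7/15 (U = -13*(-1/39) - 16*1/20 = ⅓ - ⅘ = -7/15 ≈ -0.46667)
(49 + (z + U))*(-46) = (49 + (2 - 7/15))*(-46) = (49 + 23/15)*(-46) = (758/15)*(-46) = -34868/15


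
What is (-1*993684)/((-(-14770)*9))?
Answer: -165614/22155 ≈ -7.4752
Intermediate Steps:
(-1*993684)/((-(-14770)*9)) = -993684/((-211*(-630))) = -993684/132930 = -993684*1/132930 = -165614/22155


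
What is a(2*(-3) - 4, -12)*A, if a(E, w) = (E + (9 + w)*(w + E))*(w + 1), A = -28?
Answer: 17248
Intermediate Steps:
a(E, w) = (1 + w)*(E + (9 + w)*(E + w)) (a(E, w) = (E + (9 + w)*(E + w))*(1 + w) = (1 + w)*(E + (9 + w)*(E + w)))
a(2*(-3) - 4, -12)*A = ((-12)**3 + 9*(-12) + 10*(2*(-3) - 4) + 10*(-12)**2 + (2*(-3) - 4)*(-12)**2 + 11*(2*(-3) - 4)*(-12))*(-28) = (-1728 - 108 + 10*(-6 - 4) + 10*144 + (-6 - 4)*144 + 11*(-6 - 4)*(-12))*(-28) = (-1728 - 108 + 10*(-10) + 1440 - 10*144 + 11*(-10)*(-12))*(-28) = (-1728 - 108 - 100 + 1440 - 1440 + 1320)*(-28) = -616*(-28) = 17248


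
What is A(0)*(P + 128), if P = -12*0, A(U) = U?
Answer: 0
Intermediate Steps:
P = 0
A(0)*(P + 128) = 0*(0 + 128) = 0*128 = 0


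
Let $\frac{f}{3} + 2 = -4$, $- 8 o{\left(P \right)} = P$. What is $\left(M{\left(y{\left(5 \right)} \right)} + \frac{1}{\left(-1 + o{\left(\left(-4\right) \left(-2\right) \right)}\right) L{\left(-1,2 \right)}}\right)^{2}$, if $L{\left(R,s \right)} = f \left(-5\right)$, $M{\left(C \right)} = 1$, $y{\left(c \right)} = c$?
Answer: $\frac{32041}{32400} \approx 0.98892$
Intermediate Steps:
$o{\left(P \right)} = - \frac{P}{8}$
$f = -18$ ($f = -6 + 3 \left(-4\right) = -6 - 12 = -18$)
$L{\left(R,s \right)} = 90$ ($L{\left(R,s \right)} = \left(-18\right) \left(-5\right) = 90$)
$\left(M{\left(y{\left(5 \right)} \right)} + \frac{1}{\left(-1 + o{\left(\left(-4\right) \left(-2\right) \right)}\right) L{\left(-1,2 \right)}}\right)^{2} = \left(1 + \frac{1}{\left(-1 - \frac{\left(-4\right) \left(-2\right)}{8}\right) 90}\right)^{2} = \left(1 + \frac{1}{\left(-1 - 1\right) 90}\right)^{2} = \left(1 + \frac{1}{\left(-2\right) 90}\right)^{2} = \left(1 + \frac{1}{-180}\right)^{2} = \left(1 - \frac{1}{180}\right)^{2} = \left(\frac{179}{180}\right)^{2} = \frac{32041}{32400}$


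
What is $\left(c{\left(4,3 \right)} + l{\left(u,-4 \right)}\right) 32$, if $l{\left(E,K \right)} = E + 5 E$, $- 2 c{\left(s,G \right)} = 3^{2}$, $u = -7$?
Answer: $-1488$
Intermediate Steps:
$c{\left(s,G \right)} = - \frac{9}{2}$ ($c{\left(s,G \right)} = - \frac{3^{2}}{2} = \left(- \frac{1}{2}\right) 9 = - \frac{9}{2}$)
$l{\left(E,K \right)} = 6 E$
$\left(c{\left(4,3 \right)} + l{\left(u,-4 \right)}\right) 32 = \left(- \frac{9}{2} + 6 \left(-7\right)\right) 32 = \left(- \frac{9}{2} - 42\right) 32 = \left(- \frac{93}{2}\right) 32 = -1488$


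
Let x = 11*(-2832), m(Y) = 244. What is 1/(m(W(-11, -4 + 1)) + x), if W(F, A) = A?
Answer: -1/30908 ≈ -3.2354e-5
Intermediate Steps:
x = -31152
1/(m(W(-11, -4 + 1)) + x) = 1/(244 - 31152) = 1/(-30908) = -1/30908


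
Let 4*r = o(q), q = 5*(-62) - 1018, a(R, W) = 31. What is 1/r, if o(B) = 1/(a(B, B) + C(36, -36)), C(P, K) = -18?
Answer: 52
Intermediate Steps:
q = -1328 (q = -310 - 1018 = -1328)
o(B) = 1/13 (o(B) = 1/(31 - 18) = 1/13)
r = 1/52 (r = (¼)*(1/13) = 1/52 ≈ 0.019231)
1/r = 1/(1/52) = 52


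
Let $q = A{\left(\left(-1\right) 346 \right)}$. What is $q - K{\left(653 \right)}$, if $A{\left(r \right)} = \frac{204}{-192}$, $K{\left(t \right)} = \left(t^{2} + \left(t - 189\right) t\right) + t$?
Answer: $- \frac{11680881}{16} \approx -7.3006 \cdot 10^{5}$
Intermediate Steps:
$K{\left(t \right)} = t + t^{2} + t \left(-189 + t\right)$ ($K{\left(t \right)} = \left(t^{2} + \left(-189 + t\right) t\right) + t = \left(t^{2} + t \left(-189 + t\right)\right) + t = t + t^{2} + t \left(-189 + t\right)$)
$A{\left(r \right)} = - \frac{17}{16}$ ($A{\left(r \right)} = 204 \left(- \frac{1}{192}\right) = - \frac{17}{16}$)
$q = - \frac{17}{16} \approx -1.0625$
$q - K{\left(653 \right)} = - \frac{17}{16} - 2 \cdot 653 \left(-94 + 653\right) = - \frac{17}{16} - 2 \cdot 653 \cdot 559 = - \frac{17}{16} - 730054 = - \frac{11680881}{16}$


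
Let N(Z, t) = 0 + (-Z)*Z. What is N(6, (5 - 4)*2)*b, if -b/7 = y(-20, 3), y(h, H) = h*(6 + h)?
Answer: 70560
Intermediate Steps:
b = -1960 (b = -(-140)*(6 - 20) = -(-140)*(-14) = -7*280 = -1960)
N(Z, t) = -Z**2 (N(Z, t) = 0 - Z**2 = -Z**2)
N(6, (5 - 4)*2)*b = -1*6**2*(-1960) = -1*36*(-1960) = -36*(-1960) = 70560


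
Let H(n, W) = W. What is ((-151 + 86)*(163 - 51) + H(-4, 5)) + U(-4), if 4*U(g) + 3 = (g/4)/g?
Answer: -116411/16 ≈ -7275.7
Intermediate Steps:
U(g) = -11/16 (U(g) = -¾ + ((g/4)/g)/4 = -¾ + (¼)*(¼) = -¾ + 1/16 = -11/16)
((-151 + 86)*(163 - 51) + H(-4, 5)) + U(-4) = ((-151 + 86)*(163 - 51) + 5) - 11/16 = (-65*112 + 5) - 11/16 = (-7280 + 5) - 11/16 = -7275 - 11/16 = -116411/16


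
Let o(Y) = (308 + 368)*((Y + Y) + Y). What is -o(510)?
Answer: -1034280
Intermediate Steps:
o(Y) = 2028*Y (o(Y) = 676*(2*Y + Y) = 676*(3*Y) = 2028*Y)
-o(510) = -2028*510 = -1*1034280 = -1034280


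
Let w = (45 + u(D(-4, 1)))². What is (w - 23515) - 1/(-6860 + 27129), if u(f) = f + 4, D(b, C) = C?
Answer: -425953036/20269 ≈ -21015.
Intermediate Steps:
u(f) = 4 + f
w = 2500 (w = (45 + (4 + 1))² = (45 + 5)² = 50² = 2500)
(w - 23515) - 1/(-6860 + 27129) = (2500 - 23515) - 1/(-6860 + 27129) = -21015 - 1/20269 = -425953036/20269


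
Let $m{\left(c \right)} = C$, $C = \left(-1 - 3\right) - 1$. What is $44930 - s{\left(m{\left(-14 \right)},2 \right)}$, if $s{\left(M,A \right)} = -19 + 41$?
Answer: $44908$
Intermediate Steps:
$C = -5$ ($C = -4 - 1 = -5$)
$m{\left(c \right)} = -5$
$s{\left(M,A \right)} = 22$
$44930 - s{\left(m{\left(-14 \right)},2 \right)} = 44930 - 22 = 44908$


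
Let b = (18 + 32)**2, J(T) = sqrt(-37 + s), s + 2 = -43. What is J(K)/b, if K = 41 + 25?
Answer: I*sqrt(82)/2500 ≈ 0.0036222*I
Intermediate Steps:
s = -45 (s = -2 - 43 = -45)
K = 66
J(T) = I*sqrt(82) (J(T) = sqrt(-37 - 45) = sqrt(-82) = I*sqrt(82))
b = 2500 (b = 50**2 = 2500)
J(K)/b = (I*sqrt(82))/2500 = (I*sqrt(82))*(1/2500) = I*sqrt(82)/2500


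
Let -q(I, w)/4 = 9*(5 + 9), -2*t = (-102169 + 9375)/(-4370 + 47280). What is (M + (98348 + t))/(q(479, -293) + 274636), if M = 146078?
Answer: 10488366057/11763004120 ≈ 0.89164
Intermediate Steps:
t = 46397/42910 (t = -(-102169 + 9375)/(2*(-4370 + 47280)) = -(-46397)/42910 = -1/2*(-46397/21455) = 46397/42910 ≈ 1.0813)
q(I, w) = -504 (q(I, w) = -36*(5 + 9) = -36*14 = -4*126 = -504)
(M + (98348 + t))/(q(479, -293) + 274636) = (146078 + (98348 + 46397/42910))/(-504 + 274636) = (146078 + 4220159077/42910)/274132 = (10488366057/42910)*(1/274132) = 10488366057/11763004120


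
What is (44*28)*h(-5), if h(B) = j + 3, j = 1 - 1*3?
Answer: 1232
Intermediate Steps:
j = -2 (j = 1 - 3 = -2)
h(B) = 1 (h(B) = -2 + 3 = 1)
(44*28)*h(-5) = (44*28)*1 = 1232*1 = 1232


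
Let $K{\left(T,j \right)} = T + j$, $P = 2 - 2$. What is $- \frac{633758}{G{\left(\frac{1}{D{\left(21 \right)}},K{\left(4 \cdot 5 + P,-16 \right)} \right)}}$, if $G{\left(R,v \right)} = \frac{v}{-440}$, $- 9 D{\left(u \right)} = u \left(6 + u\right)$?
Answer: $69713380$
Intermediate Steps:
$P = 0$ ($P = 2 - 2 = 0$)
$D{\left(u \right)} = - \frac{u \left(6 + u\right)}{9}$
$G{\left(R,v \right)} = - \frac{v}{440}$ ($G{\left(R,v \right)} = v \left(- \frac{1}{440}\right) = - \frac{v}{440}$)
$- \frac{633758}{G{\left(\frac{1}{D{\left(21 \right)}},K{\left(4 \cdot 5 + P,-16 \right)} \right)}} = - \frac{633758}{\left(- \frac{1}{440}\right) \left(\left(4 \cdot 5 + 0\right) - 16\right)} = - \frac{633758}{\left(- \frac{1}{440}\right) \left(\left(20 + 0\right) - 16\right)} = - \frac{633758}{\left(- \frac{1}{440}\right) \left(20 - 16\right)} = - \frac{633758}{\left(- \frac{1}{440}\right) 4} = - \frac{633758}{- \frac{1}{110}} = \left(-633758\right) \left(-110\right) = 69713380$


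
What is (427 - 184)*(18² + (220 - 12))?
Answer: 129276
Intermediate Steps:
(427 - 184)*(18² + (220 - 12)) = 243*(324 + 208) = 243*532 = 129276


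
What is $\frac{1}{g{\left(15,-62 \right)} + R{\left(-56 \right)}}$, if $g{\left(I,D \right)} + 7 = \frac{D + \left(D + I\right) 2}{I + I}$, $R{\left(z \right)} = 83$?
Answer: $\frac{5}{354} \approx 0.014124$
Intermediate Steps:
$g{\left(I,D \right)} = -7 + \frac{2 I + 3 D}{2 I}$ ($g{\left(I,D \right)} = -7 + \frac{D + \left(D + I\right) 2}{I + I} = -7 + \frac{D + \left(2 D + 2 I\right)}{2 I} = -7 + \left(2 I + 3 D\right) \frac{1}{2 I} = -7 + \frac{2 I + 3 D}{2 I}$)
$\frac{1}{g{\left(15,-62 \right)} + R{\left(-56 \right)}} = \frac{1}{\left(-6 + \frac{3}{2} \left(-62\right) \frac{1}{15}\right) + 83} = \frac{1}{\left(-6 - \frac{31}{5}\right) + 83} = \frac{1}{- \frac{61}{5} + 83} = \frac{1}{\frac{354}{5}} = \frac{5}{354}$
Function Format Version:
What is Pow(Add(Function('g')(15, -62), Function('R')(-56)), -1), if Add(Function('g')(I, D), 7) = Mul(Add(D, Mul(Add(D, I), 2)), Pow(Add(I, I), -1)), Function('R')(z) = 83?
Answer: Rational(5, 354) ≈ 0.014124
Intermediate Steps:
Function('g')(I, D) = Add(-7, Mul(Rational(1, 2), Pow(I, -1), Add(Mul(2, I), Mul(3, D)))) (Function('g')(I, D) = Add(-7, Mul(Add(D, Mul(Add(D, I), 2)), Pow(Add(I, I), -1))) = Add(-7, Mul(Add(D, Add(Mul(2, D), Mul(2, I))), Pow(Mul(2, I), -1))) = Add(-7, Mul(Add(Mul(2, I), Mul(3, D)), Mul(Rational(1, 2), Pow(I, -1)))) = Add(-7, Mul(Rational(1, 2), Pow(I, -1), Add(Mul(2, I), Mul(3, D)))))
Pow(Add(Function('g')(15, -62), Function('R')(-56)), -1) = Pow(Add(Add(-6, Mul(Rational(3, 2), -62, Pow(15, -1))), 83), -1) = Pow(Add(Add(-6, Mul(Rational(3, 2), -62, Rational(1, 15))), 83), -1) = Pow(Add(Add(-6, Rational(-31, 5)), 83), -1) = Pow(Add(Rational(-61, 5), 83), -1) = Pow(Rational(354, 5), -1) = Rational(5, 354)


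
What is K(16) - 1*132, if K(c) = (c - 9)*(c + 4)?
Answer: 8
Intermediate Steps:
K(c) = (-9 + c)*(4 + c)
K(16) - 1*132 = (-36 + 16**2 - 5*16) - 1*132 = (-36 + 256 - 80) - 132 = 140 - 132 = 8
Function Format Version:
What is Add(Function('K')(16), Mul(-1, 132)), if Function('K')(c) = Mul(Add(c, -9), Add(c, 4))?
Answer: 8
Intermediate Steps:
Function('K')(c) = Mul(Add(-9, c), Add(4, c))
Add(Function('K')(16), Mul(-1, 132)) = Add(Add(-36, Pow(16, 2), Mul(-5, 16)), Mul(-1, 132)) = Add(Add(-36, 256, -80), -132) = Add(140, -132) = 8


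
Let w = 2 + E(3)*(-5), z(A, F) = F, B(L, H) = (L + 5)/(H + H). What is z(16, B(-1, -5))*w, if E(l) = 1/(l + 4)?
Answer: -18/35 ≈ -0.51429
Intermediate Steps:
B(L, H) = (5 + L)/(2*H) (B(L, H) = (5 + L)/((2*H)) = (5 + L)*(1/(2*H)) = (5 + L)/(2*H))
E(l) = 1/(4 + l)
w = 9/7 (w = 2 - 5/(4 + 3) = 2 - 5/7 = 9/7 ≈ 1.2857)
z(16, B(-1, -5))*w = ((½)*(5 - 1)/(-5))*(9/7) = ((½)*(-⅕)*4)*(9/7) = -⅖*9/7 = -18/35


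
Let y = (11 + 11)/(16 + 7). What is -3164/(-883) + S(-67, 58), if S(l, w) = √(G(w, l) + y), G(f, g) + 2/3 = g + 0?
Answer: 3164/883 + I*√317607/69 ≈ 3.5832 + 8.1676*I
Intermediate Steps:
G(f, g) = -⅔ + g (G(f, g) = -⅔ + (g + 0) = -⅔ + g)
y = 22/23 ≈ 0.95652
S(l, w) = √(20/69 + l) (S(l, w) = √((-⅔ + l) + 22/23) = √(20/69 + l))
-3164/(-883) + S(-67, 58) = -3164/(-883) + √(1380 + 4761*(-67))/69 = -3164*(-1/883) + √(1380 - 318987)/69 = 3164/883 + √(-317607)/69 = 3164/883 + (I*√317607)/69 = 3164/883 + I*√317607/69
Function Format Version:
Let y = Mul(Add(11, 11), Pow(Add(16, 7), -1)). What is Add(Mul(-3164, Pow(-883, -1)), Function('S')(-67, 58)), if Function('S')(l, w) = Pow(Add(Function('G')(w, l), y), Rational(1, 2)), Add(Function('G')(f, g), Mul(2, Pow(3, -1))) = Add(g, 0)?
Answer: Add(Rational(3164, 883), Mul(Rational(1, 69), I, Pow(317607, Rational(1, 2)))) ≈ Add(3.5832, Mul(8.1676, I))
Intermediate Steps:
Function('G')(f, g) = Add(Rational(-2, 3), g) (Function('G')(f, g) = Add(Rational(-2, 3), Add(g, 0)) = Add(Rational(-2, 3), g))
y = Rational(22, 23) (y = Mul(22, Pow(23, -1)) = Mul(22, Rational(1, 23)) = Rational(22, 23) ≈ 0.95652)
Function('S')(l, w) = Pow(Add(Rational(20, 69), l), Rational(1, 2)) (Function('S')(l, w) = Pow(Add(Add(Rational(-2, 3), l), Rational(22, 23)), Rational(1, 2)) = Pow(Add(Rational(20, 69), l), Rational(1, 2)))
Add(Mul(-3164, Pow(-883, -1)), Function('S')(-67, 58)) = Add(Mul(-3164, Pow(-883, -1)), Mul(Rational(1, 69), Pow(Add(1380, Mul(4761, -67)), Rational(1, 2)))) = Add(Mul(-3164, Rational(-1, 883)), Mul(Rational(1, 69), Pow(Add(1380, -318987), Rational(1, 2)))) = Add(Rational(3164, 883), Mul(Rational(1, 69), Pow(-317607, Rational(1, 2)))) = Add(Rational(3164, 883), Mul(Rational(1, 69), Mul(I, Pow(317607, Rational(1, 2))))) = Add(Rational(3164, 883), Mul(Rational(1, 69), I, Pow(317607, Rational(1, 2))))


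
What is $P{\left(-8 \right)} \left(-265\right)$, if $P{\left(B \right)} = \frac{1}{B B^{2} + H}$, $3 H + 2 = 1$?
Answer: $\frac{15}{29} \approx 0.51724$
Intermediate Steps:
$H = - \frac{1}{3}$ ($H = - \frac{2}{3} + \frac{1}{3} \cdot 1 = - \frac{2}{3} + \frac{1}{3} = - \frac{1}{3} \approx -0.33333$)
$P{\left(B \right)} = \frac{1}{- \frac{1}{3} + B^{3}}$ ($P{\left(B \right)} = \frac{1}{B B^{2} - \frac{1}{3}} = \frac{1}{B^{3} - \frac{1}{3}} = \frac{1}{- \frac{1}{3} + B^{3}}$)
$P{\left(-8 \right)} \left(-265\right) = \frac{3}{-1 + 3 \left(-8\right)^{3}} \left(-265\right) = \frac{3}{-1 + 3 \left(-512\right)} \left(-265\right) = \frac{3}{-1 - 1536} \left(-265\right) = \frac{3}{-1537} \left(-265\right) = 3 \left(- \frac{1}{1537}\right) \left(-265\right) = \left(- \frac{3}{1537}\right) \left(-265\right) = \frac{15}{29}$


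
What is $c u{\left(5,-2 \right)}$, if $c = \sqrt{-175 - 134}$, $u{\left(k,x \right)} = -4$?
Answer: $- 4 i \sqrt{309} \approx - 70.314 i$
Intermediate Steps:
$c = i \sqrt{309}$ ($c = \sqrt{-309} = i \sqrt{309} \approx 17.578 i$)
$c u{\left(5,-2 \right)} = i \sqrt{309} \left(-4\right) = - 4 i \sqrt{309}$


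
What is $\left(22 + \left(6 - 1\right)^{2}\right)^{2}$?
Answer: $2209$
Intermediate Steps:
$\left(22 + \left(6 - 1\right)^{2}\right)^{2} = \left(22 + 5^{2}\right)^{2} = \left(22 + 25\right)^{2} = 47^{2} = 2209$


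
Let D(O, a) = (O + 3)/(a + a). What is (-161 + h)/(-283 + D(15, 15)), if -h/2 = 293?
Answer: 3735/1412 ≈ 2.6452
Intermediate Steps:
D(O, a) = (3 + O)/(2*a) (D(O, a) = (3 + O)/((2*a)) = (3 + O)*(1/(2*a)) = (3 + O)/(2*a))
h = -586 (h = -2*293 = -586)
(-161 + h)/(-283 + D(15, 15)) = (-161 - 586)/(-283 + (1/2)*(3 + 15)/15) = -747/(-283 + (1/2)*(1/15)*18) = -747/(-283 + 3/5) = -747/(-1412/5) = -747*(-5/1412) = 3735/1412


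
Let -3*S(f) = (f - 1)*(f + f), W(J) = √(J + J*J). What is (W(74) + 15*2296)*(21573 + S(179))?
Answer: 11422600 + 4975*√222/3 ≈ 1.1447e+7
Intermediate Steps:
W(J) = √(J + J²)
S(f) = -2*f*(-1 + f)/3 (S(f) = -(f - 1)*(f + f)/3 = -(-1 + f)*2*f/3 = -2*f*(-1 + f)/3)
(W(74) + 15*2296)*(21573 + S(179)) = (√(74*(1 + 74)) + 15*2296)*(21573 + (⅔)*179*(1 - 1*179)) = (√(74*75) + 34440)*(21573 + (⅔)*179*(1 - 179)) = (√5550 + 34440)*(21573 + (⅔)*179*(-178)) = (5*√222 + 34440)*(21573 - 63724/3) = (34440 + 5*√222)*(995/3) = 11422600 + 4975*√222/3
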